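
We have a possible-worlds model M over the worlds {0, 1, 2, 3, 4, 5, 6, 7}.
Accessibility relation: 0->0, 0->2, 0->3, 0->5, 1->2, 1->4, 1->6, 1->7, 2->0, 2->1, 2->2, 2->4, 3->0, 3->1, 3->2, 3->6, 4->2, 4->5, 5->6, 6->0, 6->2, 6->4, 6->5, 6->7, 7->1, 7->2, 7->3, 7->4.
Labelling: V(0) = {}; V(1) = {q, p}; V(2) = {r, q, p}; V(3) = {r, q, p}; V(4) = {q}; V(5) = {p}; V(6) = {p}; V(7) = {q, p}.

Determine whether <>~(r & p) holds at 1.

At 1: <>~(r & p) requires ~(r & p) at some successor in {2, 4, 6, 7}.
  ~(r & p) holds at 4, so <>~(r & p) is true at 1.

Yes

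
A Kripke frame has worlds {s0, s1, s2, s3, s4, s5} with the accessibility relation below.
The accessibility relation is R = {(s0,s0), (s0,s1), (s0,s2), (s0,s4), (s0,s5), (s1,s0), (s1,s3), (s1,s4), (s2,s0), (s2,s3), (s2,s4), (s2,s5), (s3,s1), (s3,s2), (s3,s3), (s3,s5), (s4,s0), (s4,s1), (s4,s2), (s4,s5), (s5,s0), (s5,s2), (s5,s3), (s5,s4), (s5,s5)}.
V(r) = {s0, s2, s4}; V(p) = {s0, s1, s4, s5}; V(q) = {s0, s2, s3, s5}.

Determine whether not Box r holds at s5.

Yes

At s5: Box r is false, so not Box r is true.
  At s5: Box r requires r at every successor {s0, s2, s3, s4, s5}.
    r fails at s3, so Box r is false at s5.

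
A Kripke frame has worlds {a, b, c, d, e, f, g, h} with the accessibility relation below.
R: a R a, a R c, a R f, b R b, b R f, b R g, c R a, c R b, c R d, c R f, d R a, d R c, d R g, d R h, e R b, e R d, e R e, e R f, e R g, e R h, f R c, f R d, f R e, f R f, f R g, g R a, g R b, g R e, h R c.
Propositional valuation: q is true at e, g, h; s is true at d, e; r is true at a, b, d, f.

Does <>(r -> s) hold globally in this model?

Yes

Let φ = <>(r -> s). Evaluate φ at each world:
  a (successors {a, c, f}): φ is true.
  b (successors {b, f, g}): φ is true.
  c (successors {a, b, d, f}): φ is true.
  d (successors {a, c, g, h}): φ is true.
  e (successors {b, d, e, f, g, h}): φ is true.
  f (successors {c, d, e, f, g}): φ is true.
  g (successors {a, b, e}): φ is true.
  h (successors {c}): φ is true.
For instance, at e:
  At e: <>(r -> s) requires r -> s at some successor in {b, d, e, f, g, h}.
    r -> s holds at d, so <>(r -> s) is true at e.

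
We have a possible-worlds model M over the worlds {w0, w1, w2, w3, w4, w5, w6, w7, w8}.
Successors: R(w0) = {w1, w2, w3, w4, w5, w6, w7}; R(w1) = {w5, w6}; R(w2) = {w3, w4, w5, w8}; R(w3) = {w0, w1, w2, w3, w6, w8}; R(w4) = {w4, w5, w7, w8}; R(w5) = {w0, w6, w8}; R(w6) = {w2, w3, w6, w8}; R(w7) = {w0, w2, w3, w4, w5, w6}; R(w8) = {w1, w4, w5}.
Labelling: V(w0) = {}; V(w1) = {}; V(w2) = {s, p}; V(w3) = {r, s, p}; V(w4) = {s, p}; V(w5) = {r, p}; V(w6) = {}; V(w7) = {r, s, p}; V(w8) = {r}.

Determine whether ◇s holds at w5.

No

At w5: ◇s requires s at some successor in {w0, w6, w8}.
  At w0: s is false.
  At w6: s is false.
  At w8: s is false.
So ◇s is false at w5.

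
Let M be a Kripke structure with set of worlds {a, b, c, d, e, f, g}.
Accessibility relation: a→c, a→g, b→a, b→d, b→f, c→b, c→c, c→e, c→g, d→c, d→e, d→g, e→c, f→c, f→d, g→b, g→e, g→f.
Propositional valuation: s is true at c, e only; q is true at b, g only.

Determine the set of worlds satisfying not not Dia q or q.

Recall that Dia ψ holds at a world iff ψ holds at some accessible world.
Let φ = not not Dia q or q. Evaluate φ at each world:
  a (successors {c, g}): φ is true.
  b (successors {a, d, f}): φ is true.
  c (successors {b, c, e, g}): φ is true.
  d (successors {c, e, g}): φ is true.
  e (successors {c}): φ is false.
  f (successors {c, d}): φ is false.
  g (successors {b, e, f}): φ is true.
For instance, at a:
  At a: not not Dia q is true, q is false, so not not Dia q or q is true.
    At a: not Dia q is false, so not not Dia q is true.
      At a: Dia q is true, so not Dia q is false.
Satisfying worlds: {a, b, c, d, g}

a, b, c, d, g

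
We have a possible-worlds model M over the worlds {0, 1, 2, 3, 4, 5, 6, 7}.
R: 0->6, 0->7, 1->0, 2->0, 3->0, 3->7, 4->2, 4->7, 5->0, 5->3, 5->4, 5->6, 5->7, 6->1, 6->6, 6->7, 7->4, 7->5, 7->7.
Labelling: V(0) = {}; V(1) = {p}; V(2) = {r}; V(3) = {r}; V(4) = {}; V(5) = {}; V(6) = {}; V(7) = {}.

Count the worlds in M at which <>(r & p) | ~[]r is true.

8

Let φ = <>(r & p) | ~[]r. Evaluate φ at each world:
  0 (successors {6, 7}): φ is true.
  1 (successors {0}): φ is true.
  2 (successors {0}): φ is true.
  3 (successors {0, 7}): φ is true.
  4 (successors {2, 7}): φ is true.
  5 (successors {0, 3, 4, 6, 7}): φ is true.
  6 (successors {1, 6, 7}): φ is true.
  7 (successors {4, 5, 7}): φ is true.
For instance, at 5:
  At 5: <>(r & p) is false, ~[]r is true, so <>(r & p) | ~[]r is true.
    At 5: <>(r & p) requires r & p at some successor in {0, 3, 4, 6, 7}.
      At 0: r & p is false.
      At 3: r & p is false.
      At 4: r & p is false.
      At 6: r & p is false.
      At 7: r & p is false.
    So <>(r & p) is false at 5.
    At 5: []r is false, so ~[]r is true.
      At 5: []r requires r at every successor {0, 3, 4, 6, 7}.
        r fails at 0, so []r is false at 5.
Satisfying worlds: {0, 1, 2, 3, 4, 5, 6, 7}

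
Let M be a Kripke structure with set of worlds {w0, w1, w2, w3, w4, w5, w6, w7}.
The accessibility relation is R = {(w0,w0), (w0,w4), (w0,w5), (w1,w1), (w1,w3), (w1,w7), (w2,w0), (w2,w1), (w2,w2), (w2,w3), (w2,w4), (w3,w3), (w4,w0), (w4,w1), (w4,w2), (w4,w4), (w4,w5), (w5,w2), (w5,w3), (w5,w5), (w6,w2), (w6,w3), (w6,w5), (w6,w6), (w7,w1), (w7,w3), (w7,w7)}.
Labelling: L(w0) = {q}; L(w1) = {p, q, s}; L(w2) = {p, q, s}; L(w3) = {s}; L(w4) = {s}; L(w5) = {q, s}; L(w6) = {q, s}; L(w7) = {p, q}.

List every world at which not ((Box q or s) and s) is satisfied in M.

w0, w7

Recall that Box ψ holds at a world iff ψ holds at every accessible world, and Dia ψ holds iff ψ holds at some accessible world.
Let φ = not ((Box q or s) and s). Evaluate φ at each world:
  w0 (successors {w0, w4, w5}): φ is true.
  w1 (successors {w1, w3, w7}): φ is false.
  w2 (successors {w0, w1, w2, w3, w4}): φ is false.
  w3 (successors {w3}): φ is false.
  w4 (successors {w0, w1, w2, w4, w5}): φ is false.
  w5 (successors {w2, w3, w5}): φ is false.
  w6 (successors {w2, w3, w5, w6}): φ is false.
  w7 (successors {w1, w3, w7}): φ is true.
For instance, at w3:
  At w3: (Box q or s) and s is true, so not ((Box q or s) and s) is false.
    At w3: Box q or s is true, s is true, so (Box q or s) and s is true.
      At w3: Box q is false, s is true, so Box q or s is true.
Satisfying worlds: {w0, w7}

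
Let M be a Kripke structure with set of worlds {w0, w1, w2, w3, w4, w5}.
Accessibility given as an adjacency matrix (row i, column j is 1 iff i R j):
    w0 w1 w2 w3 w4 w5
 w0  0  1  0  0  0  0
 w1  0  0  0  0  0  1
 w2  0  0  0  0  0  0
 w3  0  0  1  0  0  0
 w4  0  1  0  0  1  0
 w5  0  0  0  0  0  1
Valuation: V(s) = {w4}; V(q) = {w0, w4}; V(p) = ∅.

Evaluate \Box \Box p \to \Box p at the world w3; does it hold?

No

Recall that \Box ψ holds at a world iff ψ holds at every accessible world, and \Diamond ψ holds iff ψ holds at some accessible world.
At w3: \Box \Box p is true, \Box p is false, so \Box \Box p \to \Box p is false.
  At w3: \Box \Box p requires \Box p at every successor {w2}.
      At w2: no accessible worlds, so \Box p holds vacuously.
  So \Box \Box p is true at w3.
  At w3: \Box p requires p at every successor {w2}.
    p fails at w2, so \Box p is false at w3.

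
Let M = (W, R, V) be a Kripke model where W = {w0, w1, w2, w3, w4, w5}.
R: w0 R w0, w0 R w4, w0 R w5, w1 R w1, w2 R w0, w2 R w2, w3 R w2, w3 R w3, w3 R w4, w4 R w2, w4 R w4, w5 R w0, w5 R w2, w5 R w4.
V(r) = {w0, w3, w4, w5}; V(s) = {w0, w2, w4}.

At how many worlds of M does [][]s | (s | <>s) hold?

Recall that []ψ holds at a world iff ψ holds at every accessible world, and <>ψ holds iff ψ holds at some accessible world.
Let φ = [][]s | (s | <>s). Evaluate φ at each world:
  w0 (successors {w0, w4, w5}): φ is true.
  w1 (successors {w1}): φ is false.
  w2 (successors {w0, w2}): φ is true.
  w3 (successors {w2, w3, w4}): φ is true.
  w4 (successors {w2, w4}): φ is true.
  w5 (successors {w0, w2, w4}): φ is true.
For instance, at w5:
  At w5: [][]s is false, s | <>s is true, so [][]s | (s | <>s) is true.
    At w5: [][]s requires []s at every successor {w0, w2, w4}.
      []s fails at w0, so [][]s is false at w5.
    At w5: s is false, <>s is true, so s | <>s is true.
      At w5: <>s requires s at some successor in {w0, w2, w4}.
        s holds at w0, so <>s is true at w5.
Satisfying worlds: {w0, w2, w3, w4, w5}

5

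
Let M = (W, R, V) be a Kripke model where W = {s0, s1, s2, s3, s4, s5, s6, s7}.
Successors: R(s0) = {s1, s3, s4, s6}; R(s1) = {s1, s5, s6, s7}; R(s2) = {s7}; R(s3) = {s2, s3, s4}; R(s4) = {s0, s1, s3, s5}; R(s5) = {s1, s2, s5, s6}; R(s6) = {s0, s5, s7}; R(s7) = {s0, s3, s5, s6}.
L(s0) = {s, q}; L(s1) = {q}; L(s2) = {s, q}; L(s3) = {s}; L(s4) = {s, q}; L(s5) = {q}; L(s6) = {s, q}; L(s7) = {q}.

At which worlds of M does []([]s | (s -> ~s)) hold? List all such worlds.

s2

Recall that []ψ holds at a world iff ψ holds at every accessible world, and <>ψ holds iff ψ holds at some accessible world.
Let φ = []([]s | (s -> ~s)). Evaluate φ at each world:
  s0 (successors {s1, s3, s4, s6}): φ is false.
  s1 (successors {s1, s5, s6, s7}): φ is false.
  s2 (successors {s7}): φ is true.
  s3 (successors {s2, s3, s4}): φ is false.
  s4 (successors {s0, s1, s3, s5}): φ is false.
  s5 (successors {s1, s2, s5, s6}): φ is false.
  s6 (successors {s0, s5, s7}): φ is false.
  s7 (successors {s0, s3, s5, s6}): φ is false.
For instance, at s7:
  At s7: []([]s | (s -> ~s)) requires []s | (s -> ~s) at every successor {s0, s3, s5, s6}.
    []s | (s -> ~s) fails at s0, so []([]s | (s -> ~s)) is false at s7.
      At s0: []s is false, s -> ~s is false, so []s | (s -> ~s) is false.
Satisfying worlds: {s2}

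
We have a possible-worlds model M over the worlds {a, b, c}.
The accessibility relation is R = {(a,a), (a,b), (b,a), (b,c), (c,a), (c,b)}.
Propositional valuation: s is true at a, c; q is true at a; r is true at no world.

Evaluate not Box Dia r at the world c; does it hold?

At c: Box Dia r is false, so not Box Dia r is true.
  At c: Box Dia r requires Dia r at every successor {a, b}.
    Dia r fails at a, so Box Dia r is false at c.
      At a: Dia r requires r at some successor in {a, b}.
        At a: r is false.
        At b: r is false.
      So Dia r is false at a.

Yes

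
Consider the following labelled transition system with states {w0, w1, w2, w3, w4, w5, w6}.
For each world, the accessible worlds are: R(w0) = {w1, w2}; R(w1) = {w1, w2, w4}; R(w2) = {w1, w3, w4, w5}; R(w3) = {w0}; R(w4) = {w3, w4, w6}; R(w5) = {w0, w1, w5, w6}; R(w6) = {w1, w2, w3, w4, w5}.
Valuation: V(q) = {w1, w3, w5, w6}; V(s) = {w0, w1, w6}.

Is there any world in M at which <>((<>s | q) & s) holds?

Yes

Recall that <>ψ holds at a world iff ψ holds at some accessible world.
Let φ = <>((<>s | q) & s). Evaluate φ at each world:
  w0 (successors {w1, w2}): φ is true.
  w1 (successors {w1, w2, w4}): φ is true.
  w2 (successors {w1, w3, w4, w5}): φ is true.
  w3 (successors {w0}): φ is true.
  w4 (successors {w3, w4, w6}): φ is true.
  w5 (successors {w0, w1, w5, w6}): φ is true.
  w6 (successors {w1, w2, w3, w4, w5}): φ is true.
Detail at w0 (witness):
  At w0: <>((<>s | q) & s) requires (<>s | q) & s at some successor in {w1, w2}.
    (<>s | q) & s holds at w1, so <>((<>s | q) & s) is true at w0.
      At w1: <>s | q is true, s is true, so (<>s | q) & s is true.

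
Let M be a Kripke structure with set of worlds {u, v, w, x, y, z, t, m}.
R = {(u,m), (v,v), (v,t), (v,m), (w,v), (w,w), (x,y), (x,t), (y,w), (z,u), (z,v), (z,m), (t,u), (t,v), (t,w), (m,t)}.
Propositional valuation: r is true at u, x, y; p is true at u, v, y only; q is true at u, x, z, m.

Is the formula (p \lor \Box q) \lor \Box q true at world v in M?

Yes

At v: p \lor \Box q is true, \Box q is false, so (p \lor \Box q) \lor \Box q is true.
  At v: p is true, \Box q is false, so p \lor \Box q is true.
    At v: \Box q requires q at every successor {v, t, m}.
      q fails at v, so \Box q is false at v.
  At v: \Box q requires q at every successor {v, t, m}.
    q fails at v, so \Box q is false at v.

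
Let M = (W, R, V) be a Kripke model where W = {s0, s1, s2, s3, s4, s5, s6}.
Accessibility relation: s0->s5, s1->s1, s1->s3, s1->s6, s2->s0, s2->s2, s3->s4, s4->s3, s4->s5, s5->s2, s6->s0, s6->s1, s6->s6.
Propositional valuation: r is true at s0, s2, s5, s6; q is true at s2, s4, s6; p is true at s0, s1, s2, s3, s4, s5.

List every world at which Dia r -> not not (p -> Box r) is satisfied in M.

Recall that Box ψ holds at a world iff ψ holds at every accessible world, and Dia ψ holds iff ψ holds at some accessible world.
Let φ = Dia r -> not not (p -> Box r). Evaluate φ at each world:
  s0 (successors {s5}): φ is true.
  s1 (successors {s1, s3, s6}): φ is false.
  s2 (successors {s0, s2}): φ is true.
  s3 (successors {s4}): φ is true.
  s4 (successors {s3, s5}): φ is false.
  s5 (successors {s2}): φ is true.
  s6 (successors {s0, s1, s6}): φ is true.
For instance, at s0:
  At s0: Dia r is true, not not (p -> Box r) is true, so Dia r -> not not (p -> Box r) is true.
    At s0: Dia r requires r at some successor in {s5}.
      r holds at s5, so Dia r is true at s0.
    At s0: not (p -> Box r) is false, so not not (p -> Box r) is true.
      At s0: p -> Box r is true, so not (p -> Box r) is false.
Satisfying worlds: {s0, s2, s3, s5, s6}

s0, s2, s3, s5, s6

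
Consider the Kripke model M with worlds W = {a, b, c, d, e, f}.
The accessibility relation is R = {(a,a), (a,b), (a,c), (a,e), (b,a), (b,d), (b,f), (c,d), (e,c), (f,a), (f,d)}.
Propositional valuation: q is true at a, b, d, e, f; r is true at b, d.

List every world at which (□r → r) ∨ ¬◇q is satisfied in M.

Let φ = (□r → r) ∨ ¬◇q. Evaluate φ at each world:
  a (successors {a, b, c, e}): φ is true.
  b (successors {a, d, f}): φ is true.
  c (successors {d}): φ is false.
  d (successors ∅): φ is true.
  e (successors {c}): φ is true.
  f (successors {a, d}): φ is true.
For instance, at b:
  At b: □r → r is true, ¬◇q is false, so (□r → r) ∨ ¬◇q is true.
    At b: □r is false, r is true, so □r → r is true.
      At b: □r requires r at every successor {a, d, f}.
        r fails at a, so □r is false at b.
    At b: ◇q is true, so ¬◇q is false.
      At b: ◇q requires q at some successor in {a, d, f}.
        q holds at a, so ◇q is true at b.
Satisfying worlds: {a, b, d, e, f}

a, b, d, e, f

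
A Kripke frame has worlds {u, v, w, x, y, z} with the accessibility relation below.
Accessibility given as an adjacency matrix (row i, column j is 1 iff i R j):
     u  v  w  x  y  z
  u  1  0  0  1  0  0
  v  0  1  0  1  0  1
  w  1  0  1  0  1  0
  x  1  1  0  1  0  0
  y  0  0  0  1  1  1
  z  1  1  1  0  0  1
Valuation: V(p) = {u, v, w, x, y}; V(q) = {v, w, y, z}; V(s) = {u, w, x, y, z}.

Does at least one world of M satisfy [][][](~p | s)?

No

Recall that []ψ holds at a world iff ψ holds at every accessible world, and <>ψ holds iff ψ holds at some accessible world.
Let φ = [][][](~p | s). Evaluate φ at each world:
  u (successors {u, x}): φ is false.
  v (successors {v, x, z}): φ is false.
  w (successors {u, w, y}): φ is false.
  x (successors {u, v, x}): φ is false.
  y (successors {x, y, z}): φ is false.
  z (successors {u, v, w, z}): φ is false.
For instance, at w:
  At w: [][][](~p | s) requires [][](~p | s) at every successor {u, w, y}.
    [][](~p | s) fails at u, so [][][](~p | s) is false at w.
      At u: [][](~p | s) requires [](~p | s) at every successor {u, x}.
        [](~p | s) fails at x, so [][](~p | s) is false at u.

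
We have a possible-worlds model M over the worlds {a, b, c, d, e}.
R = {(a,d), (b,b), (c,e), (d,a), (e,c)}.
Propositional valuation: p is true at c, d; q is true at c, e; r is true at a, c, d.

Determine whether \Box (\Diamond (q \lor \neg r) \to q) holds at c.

Recall that \Box ψ holds at a world iff ψ holds at every accessible world, and \Diamond ψ holds iff ψ holds at some accessible world.
At c: \Box (\Diamond (q \lor \neg r) \to q) requires \Diamond (q \lor \neg r) \to q at every successor {e}.
    At e: \Diamond (q \lor \neg r) is true, q is true, so \Diamond (q \lor \neg r) \to q is true.
      At e: \Diamond (q \lor \neg r) requires q \lor \neg r at some successor in {c}.
        q \lor \neg r holds at c, so \Diamond (q \lor \neg r) is true at e.
So \Box (\Diamond (q \lor \neg r) \to q) is true at c.

Yes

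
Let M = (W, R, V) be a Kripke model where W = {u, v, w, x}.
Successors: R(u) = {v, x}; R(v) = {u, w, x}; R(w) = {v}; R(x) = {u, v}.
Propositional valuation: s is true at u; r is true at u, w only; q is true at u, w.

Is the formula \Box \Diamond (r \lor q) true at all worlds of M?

Recall that \Box ψ holds at a world iff ψ holds at every accessible world, and \Diamond ψ holds iff ψ holds at some accessible world.
Let φ = \Box \Diamond (r \lor q). Evaluate φ at each world:
  u (successors {v, x}): φ is true.
  v (successors {u, w, x}): φ is false.
  w (successors {v}): φ is true.
  x (successors {u, v}): φ is false.
Detail at v (counterexample):
  At v: \Box \Diamond (r \lor q) requires \Diamond (r \lor q) at every successor {u, w, x}.
    \Diamond (r \lor q) fails at u, so \Box \Diamond (r \lor q) is false at v.
      At u: \Diamond (r \lor q) requires r \lor q at some successor in {v, x}.
        At v: r \lor q is false.
        At x: r \lor q is false.
      So \Diamond (r \lor q) is false at u.

No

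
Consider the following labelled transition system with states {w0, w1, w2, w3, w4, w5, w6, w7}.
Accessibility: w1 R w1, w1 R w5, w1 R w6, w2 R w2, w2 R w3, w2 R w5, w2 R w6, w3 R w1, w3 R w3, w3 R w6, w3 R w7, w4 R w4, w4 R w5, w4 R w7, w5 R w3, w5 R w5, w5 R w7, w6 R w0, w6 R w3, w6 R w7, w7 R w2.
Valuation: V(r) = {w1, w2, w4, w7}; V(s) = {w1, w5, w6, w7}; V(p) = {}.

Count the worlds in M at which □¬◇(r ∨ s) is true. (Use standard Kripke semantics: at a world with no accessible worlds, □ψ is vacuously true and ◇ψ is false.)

1

Recall that □ψ holds at a world iff ψ holds at every accessible world, and ◇ψ holds iff ψ holds at some accessible world.
Let φ = □¬◇(r ∨ s). Evaluate φ at each world:
  w0 (successors ∅): φ is true.
  w1 (successors {w1, w5, w6}): φ is false.
  w2 (successors {w2, w3, w5, w6}): φ is false.
  w3 (successors {w1, w3, w6, w7}): φ is false.
  w4 (successors {w4, w5, w7}): φ is false.
  w5 (successors {w3, w5, w7}): φ is false.
  w6 (successors {w0, w3, w7}): φ is false.
  w7 (successors {w2}): φ is false.
For instance, at w6:
  At w6: □¬◇(r ∨ s) requires ¬◇(r ∨ s) at every successor {w0, w3, w7}.
    ¬◇(r ∨ s) fails at w3, so □¬◇(r ∨ s) is false at w6.
      At w3: ◇(r ∨ s) is true, so ¬◇(r ∨ s) is false.
Satisfying worlds: {w0}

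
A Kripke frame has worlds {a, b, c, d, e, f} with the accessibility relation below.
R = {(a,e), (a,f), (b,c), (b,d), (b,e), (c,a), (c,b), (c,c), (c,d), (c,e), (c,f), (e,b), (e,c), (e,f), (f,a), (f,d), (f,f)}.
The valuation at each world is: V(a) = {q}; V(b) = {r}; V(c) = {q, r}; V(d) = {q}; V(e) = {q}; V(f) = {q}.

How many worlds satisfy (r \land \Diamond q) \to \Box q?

5

Let φ = (r \land \Diamond q) \to \Box q. Evaluate φ at each world:
  a (successors {e, f}): φ is true.
  b (successors {c, d, e}): φ is true.
  c (successors {a, b, c, d, e, f}): φ is false.
  d (successors ∅): φ is true.
  e (successors {b, c, f}): φ is true.
  f (successors {a, d, f}): φ is true.
For instance, at e:
  At e: r \land \Diamond q is false, \Box q is false, so (r \land \Diamond q) \to \Box q is true.
    At e: r is false, \Diamond q is true, so r \land \Diamond q is false.
      At e: \Diamond q requires q at some successor in {b, c, f}.
        q holds at c, so \Diamond q is true at e.
    At e: \Box q requires q at every successor {b, c, f}.
      q fails at b, so \Box q is false at e.
Satisfying worlds: {a, b, d, e, f}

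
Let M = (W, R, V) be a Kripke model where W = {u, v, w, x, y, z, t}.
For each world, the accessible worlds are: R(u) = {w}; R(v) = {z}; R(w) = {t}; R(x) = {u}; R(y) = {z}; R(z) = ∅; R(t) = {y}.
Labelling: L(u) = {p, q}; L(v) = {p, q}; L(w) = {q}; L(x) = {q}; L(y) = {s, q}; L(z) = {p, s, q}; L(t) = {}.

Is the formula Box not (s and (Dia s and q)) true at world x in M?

Yes

At x: Box not (s and (Dia s and q)) requires not (s and (Dia s and q)) at every successor {u}.
    At u: s and (Dia s and q) is false, so not (s and (Dia s and q)) is true.
      At u: s is false, Dia s and q is false, so s and (Dia s and q) is false.
So Box not (s and (Dia s and q)) is true at x.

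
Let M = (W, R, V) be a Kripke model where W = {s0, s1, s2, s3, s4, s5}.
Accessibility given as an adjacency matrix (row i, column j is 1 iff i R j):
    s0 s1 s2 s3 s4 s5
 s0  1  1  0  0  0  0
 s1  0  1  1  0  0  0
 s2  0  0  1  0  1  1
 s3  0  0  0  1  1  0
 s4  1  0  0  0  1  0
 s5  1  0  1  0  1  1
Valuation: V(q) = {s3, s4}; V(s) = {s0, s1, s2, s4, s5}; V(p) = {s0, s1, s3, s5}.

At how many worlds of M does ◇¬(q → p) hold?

4

Let φ = ◇¬(q → p). Evaluate φ at each world:
  s0 (successors {s0, s1}): φ is false.
  s1 (successors {s1, s2}): φ is false.
  s2 (successors {s2, s4, s5}): φ is true.
  s3 (successors {s3, s4}): φ is true.
  s4 (successors {s0, s4}): φ is true.
  s5 (successors {s0, s2, s4, s5}): φ is true.
For instance, at s4:
  At s4: ◇¬(q → p) requires ¬(q → p) at some successor in {s0, s4}.
    ¬(q → p) holds at s4, so ◇¬(q → p) is true at s4.
Satisfying worlds: {s2, s3, s4, s5}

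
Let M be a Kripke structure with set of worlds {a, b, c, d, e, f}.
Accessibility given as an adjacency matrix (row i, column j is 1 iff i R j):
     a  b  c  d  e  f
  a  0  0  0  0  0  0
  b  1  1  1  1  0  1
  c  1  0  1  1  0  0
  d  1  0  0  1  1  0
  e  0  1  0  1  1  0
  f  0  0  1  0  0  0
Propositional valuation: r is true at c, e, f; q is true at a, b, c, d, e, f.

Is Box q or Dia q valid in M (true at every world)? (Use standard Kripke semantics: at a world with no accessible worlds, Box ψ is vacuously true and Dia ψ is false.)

Yes

Let φ = Box q or Dia q. Evaluate φ at each world:
  a (successors ∅): φ is true.
  b (successors {a, b, c, d, f}): φ is true.
  c (successors {a, c, d}): φ is true.
  d (successors {a, d, e}): φ is true.
  e (successors {b, d, e}): φ is true.
  f (successors {c}): φ is true.
For instance, at c:
  At c: Box q is true, Dia q is true, so Box q or Dia q is true.
    At c: Box q requires q at every successor {a, c, d}.
      At a: q is true.
      At c: q is true.
      At d: q is true.
    So Box q is true at c.
    At c: Dia q requires q at some successor in {a, c, d}.
      q holds at a, so Dia q is true at c.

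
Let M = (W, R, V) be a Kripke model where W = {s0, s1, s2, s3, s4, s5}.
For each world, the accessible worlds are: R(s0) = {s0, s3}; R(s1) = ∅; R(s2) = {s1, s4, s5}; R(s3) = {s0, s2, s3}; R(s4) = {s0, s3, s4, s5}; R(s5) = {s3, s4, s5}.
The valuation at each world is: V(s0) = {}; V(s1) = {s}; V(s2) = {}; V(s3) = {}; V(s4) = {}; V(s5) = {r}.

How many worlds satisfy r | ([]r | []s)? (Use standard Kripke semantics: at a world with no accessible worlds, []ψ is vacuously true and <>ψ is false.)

Recall that []ψ holds at a world iff ψ holds at every accessible world, and <>ψ holds iff ψ holds at some accessible world.
Let φ = r | ([]r | []s). Evaluate φ at each world:
  s0 (successors {s0, s3}): φ is false.
  s1 (successors ∅): φ is true.
  s2 (successors {s1, s4, s5}): φ is false.
  s3 (successors {s0, s2, s3}): φ is false.
  s4 (successors {s0, s3, s4, s5}): φ is false.
  s5 (successors {s3, s4, s5}): φ is true.
For instance, at s5:
  At s5: r is true, []r | []s is false, so r | ([]r | []s) is true.
    At s5: []r is false, []s is false, so []r | []s is false.
      At s5: []r requires r at every successor {s3, s4, s5}.
        r fails at s3, so []r is false at s5.
      At s5: []s requires s at every successor {s3, s4, s5}.
        s fails at s3, so []s is false at s5.
Satisfying worlds: {s1, s5}

2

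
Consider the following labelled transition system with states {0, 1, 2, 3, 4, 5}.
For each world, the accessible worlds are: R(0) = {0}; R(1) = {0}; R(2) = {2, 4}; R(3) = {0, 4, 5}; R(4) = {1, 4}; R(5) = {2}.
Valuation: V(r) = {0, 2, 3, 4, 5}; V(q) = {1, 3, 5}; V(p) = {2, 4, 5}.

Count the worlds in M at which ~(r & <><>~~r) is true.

Let φ = ~(r & <><>~~r). Evaluate φ at each world:
  0 (successors {0}): φ is false.
  1 (successors {0}): φ is true.
  2 (successors {2, 4}): φ is false.
  3 (successors {0, 4, 5}): φ is false.
  4 (successors {1, 4}): φ is false.
  5 (successors {2}): φ is false.
For instance, at 1:
  At 1: r & <><>~~r is false, so ~(r & <><>~~r) is true.
    At 1: r is false, <><>~~r is true, so r & <><>~~r is false.
      At 1: <><>~~r requires <>~~r at some successor in {0}.
        <>~~r holds at 0, so <><>~~r is true at 1.
Satisfying worlds: {1}

1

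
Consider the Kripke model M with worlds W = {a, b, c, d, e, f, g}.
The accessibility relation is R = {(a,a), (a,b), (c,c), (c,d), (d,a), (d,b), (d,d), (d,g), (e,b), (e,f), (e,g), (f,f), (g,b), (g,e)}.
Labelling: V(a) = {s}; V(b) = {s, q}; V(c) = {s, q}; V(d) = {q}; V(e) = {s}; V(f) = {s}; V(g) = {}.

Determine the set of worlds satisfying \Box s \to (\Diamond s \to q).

Let φ = \Box s \to (\Diamond s \to q). Evaluate φ at each world:
  a (successors {a, b}): φ is false.
  b (successors ∅): φ is true.
  c (successors {c, d}): φ is true.
  d (successors {a, b, d, g}): φ is true.
  e (successors {b, f, g}): φ is true.
  f (successors {f}): φ is false.
  g (successors {b, e}): φ is false.
For instance, at c:
  At c: \Box s is false, \Diamond s \to q is true, so \Box s \to (\Diamond s \to q) is true.
    At c: \Box s requires s at every successor {c, d}.
      s fails at d, so \Box s is false at c.
    At c: \Diamond s is true, q is true, so \Diamond s \to q is true.
      At c: \Diamond s requires s at some successor in {c, d}.
        s holds at c, so \Diamond s is true at c.
Satisfying worlds: {b, c, d, e}

b, c, d, e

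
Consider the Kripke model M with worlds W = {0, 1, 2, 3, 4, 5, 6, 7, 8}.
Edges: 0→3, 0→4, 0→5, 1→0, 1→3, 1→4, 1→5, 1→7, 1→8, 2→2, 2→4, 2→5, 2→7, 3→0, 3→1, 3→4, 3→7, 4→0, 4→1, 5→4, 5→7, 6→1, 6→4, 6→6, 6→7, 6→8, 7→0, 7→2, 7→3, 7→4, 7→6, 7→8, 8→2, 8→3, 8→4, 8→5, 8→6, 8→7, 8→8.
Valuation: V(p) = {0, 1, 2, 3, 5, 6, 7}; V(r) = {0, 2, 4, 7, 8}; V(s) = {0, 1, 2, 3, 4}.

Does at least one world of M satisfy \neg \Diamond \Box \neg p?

Let φ = \neg \Diamond \Box \neg p. Evaluate φ at each world:
  0 (successors {3, 4, 5}): φ is true.
  1 (successors {0, 3, 4, 5, 7, 8}): φ is true.
  2 (successors {2, 4, 5, 7}): φ is true.
  3 (successors {0, 1, 4, 7}): φ is true.
  4 (successors {0, 1}): φ is true.
  5 (successors {4, 7}): φ is true.
  6 (successors {1, 4, 6, 7, 8}): φ is true.
  7 (successors {0, 2, 3, 4, 6, 8}): φ is true.
  8 (successors {2, 3, 4, 5, 6, 7, 8}): φ is true.
Detail at 0 (witness):
  At 0: \Diamond \Box \neg p is false, so \neg \Diamond \Box \neg p is true.
    At 0: \Diamond \Box \neg p requires \Box \neg p at some successor in {3, 4, 5}.
      At 3: \Box \neg p is false.
      At 4: \Box \neg p is false.
      At 5: \Box \neg p is false.
    So \Diamond \Box \neg p is false at 0.

Yes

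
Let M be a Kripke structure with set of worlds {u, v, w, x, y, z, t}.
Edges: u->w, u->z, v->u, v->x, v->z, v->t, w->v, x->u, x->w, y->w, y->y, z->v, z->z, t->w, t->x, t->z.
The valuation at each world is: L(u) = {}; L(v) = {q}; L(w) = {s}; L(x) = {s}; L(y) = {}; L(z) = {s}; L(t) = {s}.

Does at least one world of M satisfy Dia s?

Recall that Dia ψ holds at a world iff ψ holds at some accessible world.
Let φ = Dia s. Evaluate φ at each world:
  u (successors {w, z}): φ is true.
  v (successors {u, x, z, t}): φ is true.
  w (successors {v}): φ is false.
  x (successors {u, w}): φ is true.
  y (successors {w, y}): φ is true.
  z (successors {v, z}): φ is true.
  t (successors {w, x, z}): φ is true.
Detail at u (witness):
  At u: Dia s requires s at some successor in {w, z}.
    s holds at w, so Dia s is true at u.

Yes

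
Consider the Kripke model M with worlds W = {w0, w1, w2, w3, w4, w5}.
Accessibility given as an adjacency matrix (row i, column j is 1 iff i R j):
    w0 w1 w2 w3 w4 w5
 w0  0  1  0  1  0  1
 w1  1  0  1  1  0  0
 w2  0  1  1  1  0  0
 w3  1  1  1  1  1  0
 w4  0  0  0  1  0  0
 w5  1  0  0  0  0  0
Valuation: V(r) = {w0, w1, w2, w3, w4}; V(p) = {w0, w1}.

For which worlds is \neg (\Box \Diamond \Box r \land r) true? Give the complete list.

w0, w5

Let φ = \neg (\Box \Diamond \Box r \land r). Evaluate φ at each world:
  w0 (successors {w1, w3, w5}): φ is true.
  w1 (successors {w0, w2, w3}): φ is false.
  w2 (successors {w1, w2, w3}): φ is false.
  w3 (successors {w0, w1, w2, w3, w4}): φ is false.
  w4 (successors {w3}): φ is false.
  w5 (successors {w0}): φ is true.
For instance, at w2:
  At w2: \Box \Diamond \Box r \land r is true, so \neg (\Box \Diamond \Box r \land r) is false.
    At w2: \Box \Diamond \Box r is true, r is true, so \Box \Diamond \Box r \land r is true.
      At w2: \Box \Diamond \Box r requires \Diamond \Box r at every successor {w1, w2, w3}.
        At w1: \Diamond \Box r is true.
        At w2: \Diamond \Box r is true.
        At w3: \Diamond \Box r is true.
      So \Box \Diamond \Box r is true at w2.
Satisfying worlds: {w0, w5}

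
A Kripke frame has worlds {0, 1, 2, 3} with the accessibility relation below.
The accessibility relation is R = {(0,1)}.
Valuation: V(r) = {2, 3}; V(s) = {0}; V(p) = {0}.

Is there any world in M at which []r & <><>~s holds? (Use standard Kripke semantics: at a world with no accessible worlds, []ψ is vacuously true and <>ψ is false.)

No

Let φ = []r & <><>~s. Evaluate φ at each world:
  0 (successors {1}): φ is false.
  1 (successors ∅): φ is false.
  2 (successors ∅): φ is false.
  3 (successors ∅): φ is false.
For instance, at 0:
  At 0: []r is false, <><>~s is false, so []r & <><>~s is false.
    At 0: []r requires r at every successor {1}.
      r fails at 1, so []r is false at 0.
    At 0: <><>~s requires <>~s at some successor in {1}.
      At 1: <>~s is false.
    So <><>~s is false at 0.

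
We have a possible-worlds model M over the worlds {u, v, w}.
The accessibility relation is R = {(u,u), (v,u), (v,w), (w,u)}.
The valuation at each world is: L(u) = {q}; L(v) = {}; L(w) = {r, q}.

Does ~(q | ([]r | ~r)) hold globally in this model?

No

Let φ = ~(q | ([]r | ~r)). Evaluate φ at each world:
  u (successors {u}): φ is false.
  v (successors {u, w}): φ is false.
  w (successors {u}): φ is false.
Detail at u (counterexample):
  At u: q | ([]r | ~r) is true, so ~(q | ([]r | ~r)) is false.
    At u: q is true, []r | ~r is true, so q | ([]r | ~r) is true.
      At u: []r is false, ~r is true, so []r | ~r is true.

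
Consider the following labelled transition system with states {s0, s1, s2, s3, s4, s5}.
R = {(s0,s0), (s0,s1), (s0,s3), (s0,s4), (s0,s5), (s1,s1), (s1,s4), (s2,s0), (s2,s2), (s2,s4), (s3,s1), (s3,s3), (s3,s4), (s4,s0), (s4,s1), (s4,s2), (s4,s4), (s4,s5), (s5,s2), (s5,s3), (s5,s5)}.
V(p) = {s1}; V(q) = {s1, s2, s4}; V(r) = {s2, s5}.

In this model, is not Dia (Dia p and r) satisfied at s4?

Yes

At s4: Dia (Dia p and r) is false, so not Dia (Dia p and r) is true.
  At s4: Dia (Dia p and r) requires Dia p and r at some successor in {s0, s1, s2, s4, s5}.
    At s0: Dia p and r is false.
    At s1: Dia p and r is false.
    At s2: Dia p and r is false.
    At s4: Dia p and r is false.
    At s5: Dia p and r is false.
  So Dia (Dia p and r) is false at s4.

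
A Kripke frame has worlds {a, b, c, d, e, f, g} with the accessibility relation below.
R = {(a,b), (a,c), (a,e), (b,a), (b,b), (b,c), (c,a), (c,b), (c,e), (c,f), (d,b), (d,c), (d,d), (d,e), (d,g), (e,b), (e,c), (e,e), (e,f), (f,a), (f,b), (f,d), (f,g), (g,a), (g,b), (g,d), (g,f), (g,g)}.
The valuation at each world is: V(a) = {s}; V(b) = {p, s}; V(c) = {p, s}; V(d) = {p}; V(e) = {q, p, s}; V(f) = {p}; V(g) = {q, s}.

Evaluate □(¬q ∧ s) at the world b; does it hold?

Yes

At b: □(¬q ∧ s) requires ¬q ∧ s at every successor {a, b, c}.
  At a: ¬q ∧ s is true.
  At b: ¬q ∧ s is true.
  At c: ¬q ∧ s is true.
So □(¬q ∧ s) is true at b.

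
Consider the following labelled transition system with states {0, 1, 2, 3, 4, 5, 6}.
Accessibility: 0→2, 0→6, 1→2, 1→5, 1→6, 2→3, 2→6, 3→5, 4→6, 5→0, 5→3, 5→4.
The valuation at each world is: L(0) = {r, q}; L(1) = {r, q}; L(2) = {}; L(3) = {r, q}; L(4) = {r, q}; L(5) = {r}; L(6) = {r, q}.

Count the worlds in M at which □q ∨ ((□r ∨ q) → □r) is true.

Let φ = □q ∨ ((□r ∨ q) → □r). Evaluate φ at each world:
  0 (successors {2, 6}): φ is false.
  1 (successors {2, 5, 6}): φ is false.
  2 (successors {3, 6}): φ is true.
  3 (successors {5}): φ is true.
  4 (successors {6}): φ is true.
  5 (successors {0, 3, 4}): φ is true.
  6 (successors ∅): φ is true.
For instance, at 3:
  At 3: □q is false, (□r ∨ q) → □r is true, so □q ∨ ((□r ∨ q) → □r) is true.
    At 3: □q requires q at every successor {5}.
      q fails at 5, so □q is false at 3.
    At 3: □r ∨ q is true, □r is true, so (□r ∨ q) → □r is true.
      At 3: □r is true, q is true, so □r ∨ q is true.
      At 3: □r requires r at every successor {5}.
        At 5: r is true.
      So □r is true at 3.
Satisfying worlds: {2, 3, 4, 5, 6}

5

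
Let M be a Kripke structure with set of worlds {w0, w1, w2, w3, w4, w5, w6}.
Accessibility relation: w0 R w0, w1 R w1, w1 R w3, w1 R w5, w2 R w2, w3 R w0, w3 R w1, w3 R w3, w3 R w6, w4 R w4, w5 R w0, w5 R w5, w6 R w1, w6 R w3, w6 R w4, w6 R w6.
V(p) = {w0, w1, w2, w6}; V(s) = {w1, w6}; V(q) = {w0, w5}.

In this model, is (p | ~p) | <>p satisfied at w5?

Recall that <>ψ holds at a world iff ψ holds at some accessible world.
At w5: p | ~p is true, <>p is true, so (p | ~p) | <>p is true.
  At w5: <>p requires p at some successor in {w0, w5}.
    p holds at w0, so <>p is true at w5.

Yes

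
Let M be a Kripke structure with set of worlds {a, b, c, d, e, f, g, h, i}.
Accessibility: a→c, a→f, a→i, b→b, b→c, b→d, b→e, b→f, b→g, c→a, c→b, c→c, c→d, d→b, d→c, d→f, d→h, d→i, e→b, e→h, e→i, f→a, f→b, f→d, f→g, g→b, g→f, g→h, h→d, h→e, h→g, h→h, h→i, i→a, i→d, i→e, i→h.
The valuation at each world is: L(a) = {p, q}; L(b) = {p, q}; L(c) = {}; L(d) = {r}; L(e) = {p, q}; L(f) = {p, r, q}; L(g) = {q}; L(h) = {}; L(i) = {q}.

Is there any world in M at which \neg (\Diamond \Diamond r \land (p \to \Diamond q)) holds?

Let φ = \neg (\Diamond \Diamond r \land (p \to \Diamond q)). Evaluate φ at each world:
  a (successors {c, f, i}): φ is false.
  b (successors {b, c, d, e, f, g}): φ is false.
  c (successors {a, b, c, d}): φ is false.
  d (successors {b, c, f, h, i}): φ is false.
  e (successors {b, h, i}): φ is false.
  f (successors {a, b, d, g}): φ is false.
  g (successors {b, f, h}): φ is false.
  h (successors {d, e, g, h, i}): φ is false.
  i (successors {a, d, e, h}): φ is false.
For instance, at d:
  At d: \Diamond \Diamond r \land (p \to \Diamond q) is true, so \neg (\Diamond \Diamond r \land (p \to \Diamond q)) is false.
    At d: \Diamond \Diamond r is true, p \to \Diamond q is true, so \Diamond \Diamond r \land (p \to \Diamond q) is true.
      At d: \Diamond \Diamond r requires \Diamond r at some successor in {b, c, f, h, i}.
        \Diamond r holds at b, so \Diamond \Diamond r is true at d.
      At d: p is false, \Diamond q is true, so p \to \Diamond q is true.

No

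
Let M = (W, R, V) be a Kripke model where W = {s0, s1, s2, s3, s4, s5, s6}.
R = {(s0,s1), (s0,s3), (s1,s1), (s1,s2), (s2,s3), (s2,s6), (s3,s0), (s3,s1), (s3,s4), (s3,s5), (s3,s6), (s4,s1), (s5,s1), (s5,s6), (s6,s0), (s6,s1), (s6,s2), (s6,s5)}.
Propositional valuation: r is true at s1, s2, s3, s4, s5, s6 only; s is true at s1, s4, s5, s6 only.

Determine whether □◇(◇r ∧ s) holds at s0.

At s0: □◇(◇r ∧ s) requires ◇(◇r ∧ s) at every successor {s1, s3}.
    At s1: ◇(◇r ∧ s) requires ◇r ∧ s at some successor in {s1, s2}.
      ◇r ∧ s holds at s1, so ◇(◇r ∧ s) is true at s1.
    At s3: ◇(◇r ∧ s) requires ◇r ∧ s at some successor in {s0, s1, s4, s5, s6}.
      ◇r ∧ s holds at s1, so ◇(◇r ∧ s) is true at s3.
So □◇(◇r ∧ s) is true at s0.

Yes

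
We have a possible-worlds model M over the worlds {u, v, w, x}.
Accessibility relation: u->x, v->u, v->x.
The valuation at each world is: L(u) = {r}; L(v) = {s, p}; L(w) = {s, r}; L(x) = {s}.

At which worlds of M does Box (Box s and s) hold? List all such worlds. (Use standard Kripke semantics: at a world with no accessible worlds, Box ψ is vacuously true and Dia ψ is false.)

Let φ = Box (Box s and s). Evaluate φ at each world:
  u (successors {x}): φ is true.
  v (successors {u, x}): φ is false.
  w (successors ∅): φ is true.
  x (successors ∅): φ is true.
For instance, at v:
  At v: Box (Box s and s) requires Box s and s at every successor {u, x}.
    Box s and s fails at u, so Box (Box s and s) is false at v.
      At u: Box s is true, s is false, so Box s and s is false.
Satisfying worlds: {u, w, x}

u, w, x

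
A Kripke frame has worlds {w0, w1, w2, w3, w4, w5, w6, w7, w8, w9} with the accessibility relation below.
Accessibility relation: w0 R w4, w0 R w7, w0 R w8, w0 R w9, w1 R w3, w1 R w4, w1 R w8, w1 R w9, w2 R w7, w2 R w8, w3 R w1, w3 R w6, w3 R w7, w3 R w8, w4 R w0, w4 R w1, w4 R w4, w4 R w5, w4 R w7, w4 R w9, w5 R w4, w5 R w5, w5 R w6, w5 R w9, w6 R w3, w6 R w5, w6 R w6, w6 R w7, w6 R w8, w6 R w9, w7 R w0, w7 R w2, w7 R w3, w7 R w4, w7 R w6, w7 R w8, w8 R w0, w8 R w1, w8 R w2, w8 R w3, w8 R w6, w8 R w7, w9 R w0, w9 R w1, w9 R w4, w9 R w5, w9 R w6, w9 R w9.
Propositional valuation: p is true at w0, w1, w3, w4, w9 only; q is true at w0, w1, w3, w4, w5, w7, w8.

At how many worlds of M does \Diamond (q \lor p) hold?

Let φ = \Diamond (q \lor p). Evaluate φ at each world:
  w0 (successors {w4, w7, w8, w9}): φ is true.
  w1 (successors {w3, w4, w8, w9}): φ is true.
  w2 (successors {w7, w8}): φ is true.
  w3 (successors {w1, w6, w7, w8}): φ is true.
  w4 (successors {w0, w1, w4, w5, w7, w9}): φ is true.
  w5 (successors {w4, w5, w6, w9}): φ is true.
  w6 (successors {w3, w5, w6, w7, w8, w9}): φ is true.
  w7 (successors {w0, w2, w3, w4, w6, w8}): φ is true.
  w8 (successors {w0, w1, w2, w3, w6, w7}): φ is true.
  w9 (successors {w0, w1, w4, w5, w6, w9}): φ is true.
For instance, at w9:
  At w9: \Diamond (q \lor p) requires q \lor p at some successor in {w0, w1, w4, w5, w6, w9}.
    q \lor p holds at w0, so \Diamond (q \lor p) is true at w9.
Satisfying worlds: {w0, w1, w2, w3, w4, w5, w6, w7, w8, w9}

10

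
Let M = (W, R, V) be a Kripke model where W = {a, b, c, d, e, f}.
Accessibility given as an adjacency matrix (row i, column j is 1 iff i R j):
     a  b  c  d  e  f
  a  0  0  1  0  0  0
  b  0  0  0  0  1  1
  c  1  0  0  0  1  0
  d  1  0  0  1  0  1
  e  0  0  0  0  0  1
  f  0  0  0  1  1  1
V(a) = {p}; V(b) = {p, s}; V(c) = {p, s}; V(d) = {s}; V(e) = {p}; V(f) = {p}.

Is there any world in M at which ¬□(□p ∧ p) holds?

Yes

Recall that □ψ holds at a world iff ψ holds at every accessible world, and ◇ψ holds iff ψ holds at some accessible world.
Let φ = ¬□(□p ∧ p). Evaluate φ at each world:
  a (successors {c}): φ is false.
  b (successors {e, f}): φ is true.
  c (successors {a, e}): φ is false.
  d (successors {a, d, f}): φ is true.
  e (successors {f}): φ is true.
  f (successors {d, e, f}): φ is true.
Detail at b (witness):
  At b: □(□p ∧ p) is false, so ¬□(□p ∧ p) is true.
    At b: □(□p ∧ p) requires □p ∧ p at every successor {e, f}.
      □p ∧ p fails at f, so □(□p ∧ p) is false at b.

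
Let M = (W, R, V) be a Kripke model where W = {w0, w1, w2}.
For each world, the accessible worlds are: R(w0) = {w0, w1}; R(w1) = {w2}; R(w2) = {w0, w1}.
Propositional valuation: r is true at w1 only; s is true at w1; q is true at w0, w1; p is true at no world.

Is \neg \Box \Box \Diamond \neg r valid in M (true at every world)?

Let φ = \neg \Box \Box \Diamond \neg r. Evaluate φ at each world:
  w0 (successors {w0, w1}): φ is false.
  w1 (successors {w2}): φ is false.
  w2 (successors {w0, w1}): φ is false.
Detail at w0 (counterexample):
  At w0: \Box \Box \Diamond \neg r is true, so \neg \Box \Box \Diamond \neg r is false.
    At w0: \Box \Box \Diamond \neg r requires \Box \Diamond \neg r at every successor {w0, w1}.
      At w0: \Box \Diamond \neg r is true.
      At w1: \Box \Diamond \neg r is true.
    So \Box \Box \Diamond \neg r is true at w0.

No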